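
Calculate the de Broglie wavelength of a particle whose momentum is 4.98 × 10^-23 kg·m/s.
1.33 × 10^-11 m

Using the de Broglie relation λ = h/p:

λ = h/p
λ = (6.626 × 10^-34 J·s) / (4.98 × 10^-23 kg·m/s)
λ = 1.33 × 10^-11 m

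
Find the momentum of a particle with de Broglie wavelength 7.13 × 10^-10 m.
9.29 × 10^-25 kg·m/s

From the de Broglie relation λ = h/p, we solve for p:

p = h/λ
p = (6.626 × 10^-34 J·s) / (7.13 × 10^-10 m)
p = 9.29 × 10^-25 kg·m/s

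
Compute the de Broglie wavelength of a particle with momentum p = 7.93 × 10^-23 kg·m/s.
8.36 × 10^-12 m

Using the de Broglie relation λ = h/p:

λ = h/p
λ = (6.626 × 10^-34 J·s) / (7.93 × 10^-23 kg·m/s)
λ = 8.36 × 10^-12 m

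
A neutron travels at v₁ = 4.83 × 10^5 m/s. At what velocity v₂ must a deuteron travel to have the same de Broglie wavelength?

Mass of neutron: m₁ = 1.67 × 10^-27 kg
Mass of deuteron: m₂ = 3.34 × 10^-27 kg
v₂ = 2.42 × 10^5 m/s

For equal de Broglie wavelengths: λ₁ = λ₂

h/(m₁v₁) = h/(m₂v₂)
m₁v₁ = m₂v₂
v₂ = v₁ · (m₁/m₂)

v₂ = 4.83 × 10^5 m/s × (1.67 × 10^-27 kg / 3.34 × 10^-27 kg)
v₂ = 2.42 × 10^5 m/s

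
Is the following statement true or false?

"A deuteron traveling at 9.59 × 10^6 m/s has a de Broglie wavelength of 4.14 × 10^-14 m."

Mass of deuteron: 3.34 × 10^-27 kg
False

The claim is incorrect.

Using λ = h/(mv):
λ = (6.626 × 10^-34 J·s) / (3.34 × 10^-27 kg × 9.59 × 10^6 m/s)
λ = 2.07 × 10^-14 m

The actual wavelength differs from the claimed 4.14 × 10^-14 m.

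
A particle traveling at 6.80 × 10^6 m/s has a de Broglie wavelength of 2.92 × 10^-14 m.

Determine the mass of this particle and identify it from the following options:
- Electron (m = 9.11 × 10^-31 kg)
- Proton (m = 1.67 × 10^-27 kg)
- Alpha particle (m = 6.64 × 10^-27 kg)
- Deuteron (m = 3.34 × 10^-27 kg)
The particle is a deuteron.

From λ = h/(mv), solve for mass:

m = h/(λv)
m = (6.626 × 10^-34 J·s) / (2.92 × 10^-14 m × 6.80 × 10^6 m/s)
m = 3.34 × 10^-27 kg

Comparing with the listed masses, this is closest to a deuteron.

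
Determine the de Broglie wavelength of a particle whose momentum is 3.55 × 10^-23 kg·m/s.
1.87 × 10^-11 m

Using the de Broglie relation λ = h/p:

λ = h/p
λ = (6.626 × 10^-34 J·s) / (3.55 × 10^-23 kg·m/s)
λ = 1.87 × 10^-11 m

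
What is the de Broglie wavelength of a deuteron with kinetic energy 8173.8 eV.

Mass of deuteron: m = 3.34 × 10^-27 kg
2.24 × 10^-13 m

Using λ = h/√(2mKE):

First convert KE to Joules: KE = 8173.8 eV = 1.310 × 10^-15 J

λ = h/√(2mKE)
λ = (6.626 × 10^-34 J·s) / √(2 × 3.34 × 10^-27 kg × 1.310 × 10^-15 J)
λ = 2.24 × 10^-13 m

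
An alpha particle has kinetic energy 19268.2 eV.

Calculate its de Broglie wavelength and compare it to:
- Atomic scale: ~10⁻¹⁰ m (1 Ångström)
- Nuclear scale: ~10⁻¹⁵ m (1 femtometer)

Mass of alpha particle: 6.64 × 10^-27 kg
λ = 1.03 × 10^-13 m, which is between nuclear and atomic scales.

Using λ = h/√(2mKE):

KE = 19268.2 eV = 3.087 × 10^-15 J

λ = h/√(2mKE)
λ = (6.626 × 10^-34 J·s) / √(2 × 6.64 × 10^-27 kg × 3.087 × 10^-15 J)
λ = 1.03 × 10^-13 m

Comparison:
- Atomic scale (10⁻¹⁰ m): λ is 0.001× this size
- Nuclear scale (10⁻¹⁵ m): λ is 1e+02× this size

The wavelength is between nuclear and atomic scales.

This wavelength is appropriate for probing atomic structure but too large for nuclear physics experiments.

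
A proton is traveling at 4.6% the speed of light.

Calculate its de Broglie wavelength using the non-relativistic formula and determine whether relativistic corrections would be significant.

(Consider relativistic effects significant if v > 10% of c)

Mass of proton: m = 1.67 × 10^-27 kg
No, relativistic corrections are not needed.

Using the non-relativistic de Broglie formula λ = h/(mv):

v = 4.6% × c = 1.379 × 10^7 m/s

λ = h/(mv)
λ = (6.626 × 10^-34 J·s) / (1.67 × 10^-27 kg × 1.379 × 10^7 m/s)
λ = 2.88 × 10^-14 m

Since v = 4.6% of c < 10% of c, relativistic corrections are NOT significant and this non-relativistic result is a good approximation.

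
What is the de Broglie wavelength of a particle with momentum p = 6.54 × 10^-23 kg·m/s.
1.01 × 10^-11 m

Using the de Broglie relation λ = h/p:

λ = h/p
λ = (6.626 × 10^-34 J·s) / (6.54 × 10^-23 kg·m/s)
λ = 1.01 × 10^-11 m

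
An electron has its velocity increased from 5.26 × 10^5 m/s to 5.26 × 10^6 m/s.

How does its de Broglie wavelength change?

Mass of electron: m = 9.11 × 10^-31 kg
The wavelength decreases by a factor of 10.

Using λ = h/(mv):

Initial wavelength: λ₁ = h/(mv₁) = 1.38 × 10^-9 m
Final wavelength: λ₂ = h/(mv₂) = 1.38 × 10^-10 m

Since λ ∝ 1/v, when velocity increases by a factor of 10, the wavelength decreases by a factor of 10.

λ₂/λ₁ = v₁/v₂ = 1/10

The wavelength decreases by a factor of 10.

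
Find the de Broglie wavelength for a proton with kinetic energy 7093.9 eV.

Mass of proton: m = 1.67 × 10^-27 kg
3.40 × 10^-13 m

Using λ = h/√(2mKE):

First convert KE to Joules: KE = 7093.9 eV = 1.137 × 10^-15 J

λ = h/√(2mKE)
λ = (6.626 × 10^-34 J·s) / √(2 × 1.67 × 10^-27 kg × 1.137 × 10^-15 J)
λ = 3.40 × 10^-13 m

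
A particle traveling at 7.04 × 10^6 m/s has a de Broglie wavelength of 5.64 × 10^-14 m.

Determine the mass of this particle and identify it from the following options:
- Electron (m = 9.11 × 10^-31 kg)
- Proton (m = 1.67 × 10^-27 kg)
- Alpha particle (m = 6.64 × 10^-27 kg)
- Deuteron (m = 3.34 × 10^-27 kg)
The particle is a proton.

From λ = h/(mv), solve for mass:

m = h/(λv)
m = (6.626 × 10^-34 J·s) / (5.64 × 10^-14 m × 7.04 × 10^6 m/s)
m = 1.67 × 10^-27 kg

Comparing with the listed masses, this is closest to a proton.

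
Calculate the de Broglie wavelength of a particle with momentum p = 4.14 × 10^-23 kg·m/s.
1.60 × 10^-11 m

Using the de Broglie relation λ = h/p:

λ = h/p
λ = (6.626 × 10^-34 J·s) / (4.14 × 10^-23 kg·m/s)
λ = 1.60 × 10^-11 m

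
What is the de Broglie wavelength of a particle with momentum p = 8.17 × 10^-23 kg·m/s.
8.11 × 10^-12 m

Using the de Broglie relation λ = h/p:

λ = h/p
λ = (6.626 × 10^-34 J·s) / (8.17 × 10^-23 kg·m/s)
λ = 8.11 × 10^-12 m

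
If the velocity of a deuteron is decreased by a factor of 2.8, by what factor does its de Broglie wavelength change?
The wavelength increases by a factor of 2.8.

From λ = h/(mv), the wavelength is inversely proportional to velocity:

λ ∝ 1/v

If v → v/2.8, then λ → 2.8λ

When velocity is decreased by a factor of 2.8, the wavelength increases by a factor of 2.8.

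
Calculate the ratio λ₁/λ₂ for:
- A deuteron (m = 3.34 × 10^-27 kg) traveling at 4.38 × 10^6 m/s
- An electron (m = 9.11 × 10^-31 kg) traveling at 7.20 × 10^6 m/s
λ₁/λ₂ = 4.48 × 10^-4

Using λ = h/(mv):

λ₁ = h/(m₁v₁) = 4.53 × 10^-14 m
λ₂ = h/(m₂v₂) = 1.01 × 10^-10 m

Ratio λ₁/λ₂ = (m₂v₂)/(m₁v₁)
         = (9.11 × 10^-31 kg × 7.20 × 10^6 m/s) / (3.34 × 10^-27 kg × 4.38 × 10^6 m/s)
         = 4.48 × 10^-4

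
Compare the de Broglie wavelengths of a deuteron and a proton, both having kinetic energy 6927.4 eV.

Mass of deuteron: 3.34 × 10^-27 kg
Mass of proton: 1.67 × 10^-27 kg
The proton has the longer wavelength.

Using λ = h/√(2mKE):

For deuteron: λ₁ = h/√(2m₁KE) = 2.43 × 10^-13 m
For proton: λ₂ = h/√(2m₂KE) = 3.44 × 10^-13 m

Since λ ∝ 1/√m at constant kinetic energy, the lighter particle has the longer wavelength.

The proton has the longer de Broglie wavelength.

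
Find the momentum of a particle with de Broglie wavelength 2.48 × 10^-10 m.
2.67 × 10^-24 kg·m/s

From the de Broglie relation λ = h/p, we solve for p:

p = h/λ
p = (6.626 × 10^-34 J·s) / (2.48 × 10^-10 m)
p = 2.67 × 10^-24 kg·m/s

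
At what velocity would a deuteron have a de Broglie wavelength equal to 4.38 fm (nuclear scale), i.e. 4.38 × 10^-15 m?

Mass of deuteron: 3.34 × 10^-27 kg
4.53 × 10^7 m/s

From λ = h/(mv), solve for v:

v = h/(mλ)
v = (6.626 × 10^-34 J·s) / (3.34 × 10^-27 kg × 4.38 × 10^-15 m)
v = 4.53 × 10^7 m/s

Note: This velocity is 15.1% of the speed of light, so relativistic corrections would be needed for a more accurate calculation.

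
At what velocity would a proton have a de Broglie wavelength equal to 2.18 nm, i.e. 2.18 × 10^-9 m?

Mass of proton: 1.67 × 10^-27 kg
1.82 × 10^2 m/s

From λ = h/(mv), solve for v:

v = h/(mλ)
v = (6.626 × 10^-34 J·s) / (1.67 × 10^-27 kg × 2.18 × 10^-9 m)
v = 1.82 × 10^2 m/s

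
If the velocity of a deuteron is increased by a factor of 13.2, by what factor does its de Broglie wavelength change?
The wavelength decreases by a factor of 13.2.

From λ = h/(mv), the wavelength is inversely proportional to velocity:

λ ∝ 1/v

If v → 13.2v, then λ → λ/13.2

When velocity is increased by a factor of 13.2, the wavelength decreases by a factor of 13.2.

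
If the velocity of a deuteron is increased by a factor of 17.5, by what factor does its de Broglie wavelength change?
The wavelength decreases by a factor of 17.5.

From λ = h/(mv), the wavelength is inversely proportional to velocity:

λ ∝ 1/v

If v → 17.5v, then λ → λ/17.5

When velocity is increased by a factor of 17.5, the wavelength decreases by a factor of 17.5.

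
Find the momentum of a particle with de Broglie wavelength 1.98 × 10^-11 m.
3.35 × 10^-23 kg·m/s

From the de Broglie relation λ = h/p, we solve for p:

p = h/λ
p = (6.626 × 10^-34 J·s) / (1.98 × 10^-11 m)
p = 3.35 × 10^-23 kg·m/s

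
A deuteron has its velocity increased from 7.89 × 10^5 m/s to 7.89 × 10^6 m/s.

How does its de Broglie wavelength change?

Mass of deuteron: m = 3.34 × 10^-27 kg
The wavelength decreases by a factor of 10.

Using λ = h/(mv):

Initial wavelength: λ₁ = h/(mv₁) = 2.51 × 10^-13 m
Final wavelength: λ₂ = h/(mv₂) = 2.51 × 10^-14 m

Since λ ∝ 1/v, when velocity increases by a factor of 10, the wavelength decreases by a factor of 10.

λ₂/λ₁ = v₁/v₂ = 1/10

The wavelength decreases by a factor of 10.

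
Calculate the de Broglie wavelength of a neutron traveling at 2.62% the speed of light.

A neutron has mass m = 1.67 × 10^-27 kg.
5.05 × 10^-14 m

Using the de Broglie relation λ = h/(mv):

v = 2.62% × c = 7.855 × 10^6 m/s

λ = h/(mv)
λ = (6.626 × 10^-34 J·s) / (1.67 × 10^-27 kg × 7.855 × 10^6 m/s)
λ = 5.05 × 10^-14 m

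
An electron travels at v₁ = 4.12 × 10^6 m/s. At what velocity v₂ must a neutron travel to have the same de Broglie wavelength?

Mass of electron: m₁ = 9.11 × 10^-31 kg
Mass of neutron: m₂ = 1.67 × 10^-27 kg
v₂ = 2.25 × 10^3 m/s

For equal de Broglie wavelengths: λ₁ = λ₂

h/(m₁v₁) = h/(m₂v₂)
m₁v₁ = m₂v₂
v₂ = v₁ · (m₁/m₂)

v₂ = 4.12 × 10^6 m/s × (9.11 × 10^-31 kg / 1.67 × 10^-27 kg)
v₂ = 2.25 × 10^3 m/s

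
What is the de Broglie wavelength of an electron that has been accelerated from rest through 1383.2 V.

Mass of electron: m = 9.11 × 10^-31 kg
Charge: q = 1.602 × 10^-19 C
3.30 × 10^-11 m

When a particle is accelerated through voltage V, it gains kinetic energy KE = qV.

The de Broglie wavelength is then λ = h/√(2mqV):

λ = h/√(2mqV)
λ = (6.626 × 10^-34 J·s) / √(2 × 9.11 × 10^-31 kg × 1.602 × 10^-19 C × 1383.2 V)
λ = 3.30 × 10^-11 m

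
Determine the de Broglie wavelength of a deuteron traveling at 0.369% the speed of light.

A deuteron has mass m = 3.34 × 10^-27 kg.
1.79 × 10^-13 m

Using the de Broglie relation λ = h/(mv):

v = 0.369% × c = 1.106 × 10^6 m/s

λ = h/(mv)
λ = (6.626 × 10^-34 J·s) / (3.34 × 10^-27 kg × 1.106 × 10^6 m/s)
λ = 1.79 × 10^-13 m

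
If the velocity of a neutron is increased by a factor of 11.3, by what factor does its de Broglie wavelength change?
The wavelength decreases by a factor of 11.3.

From λ = h/(mv), the wavelength is inversely proportional to velocity:

λ ∝ 1/v

If v → 11.3v, then λ → λ/11.3

When velocity is increased by a factor of 11.3, the wavelength decreases by a factor of 11.3.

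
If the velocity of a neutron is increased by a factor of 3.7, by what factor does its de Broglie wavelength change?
The wavelength decreases by a factor of 3.7.

From λ = h/(mv), the wavelength is inversely proportional to velocity:

λ ∝ 1/v

If v → 3.7v, then λ → λ/3.7

When velocity is increased by a factor of 3.7, the wavelength decreases by a factor of 3.7.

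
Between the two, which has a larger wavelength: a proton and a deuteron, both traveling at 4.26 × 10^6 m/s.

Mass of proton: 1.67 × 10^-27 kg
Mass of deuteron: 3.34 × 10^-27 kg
The proton has the longer wavelength.

Using λ = h/(mv), since both particles have the same velocity, the wavelength depends only on mass.

For proton: λ₁ = h/(m₁v) = 9.31 × 10^-14 m
For deuteron: λ₂ = h/(m₂v) = 4.66 × 10^-14 m

Since λ ∝ 1/m at constant velocity, the lighter particle has the longer wavelength.

The proton has the longer de Broglie wavelength.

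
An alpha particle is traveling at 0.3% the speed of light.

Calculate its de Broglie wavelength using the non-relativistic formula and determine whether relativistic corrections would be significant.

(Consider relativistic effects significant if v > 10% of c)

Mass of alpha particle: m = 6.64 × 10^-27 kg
No, relativistic corrections are not needed.

Using the non-relativistic de Broglie formula λ = h/(mv):

v = 0.3% × c = 8.994 × 10^5 m/s

λ = h/(mv)
λ = (6.626 × 10^-34 J·s) / (6.64 × 10^-27 kg × 8.994 × 10^5 m/s)
λ = 1.11 × 10^-13 m

Since v = 0.3% of c < 10% of c, relativistic corrections are NOT significant and this non-relativistic result is a good approximation.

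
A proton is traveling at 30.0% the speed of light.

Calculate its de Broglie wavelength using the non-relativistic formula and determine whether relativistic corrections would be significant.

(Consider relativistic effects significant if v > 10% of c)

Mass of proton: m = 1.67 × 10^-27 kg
Yes, relativistic corrections are needed.

Using the non-relativistic de Broglie formula λ = h/(mv):

v = 30.0% × c = 8.994 × 10^7 m/s

λ = h/(mv)
λ = (6.626 × 10^-34 J·s) / (1.67 × 10^-27 kg × 8.994 × 10^7 m/s)
λ = 4.41 × 10^-15 m

Since v = 30.0% of c > 10% of c, relativistic corrections ARE significant and the actual wavelength would differ from this non-relativistic estimate.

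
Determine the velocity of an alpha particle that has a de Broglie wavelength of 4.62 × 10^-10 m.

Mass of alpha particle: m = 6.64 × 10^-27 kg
2.16 × 10^2 m/s

From the de Broglie relation λ = h/(mv), we solve for v:

v = h/(mλ)
v = (6.626 × 10^-34 J·s) / (6.64 × 10^-27 kg × 4.62 × 10^-10 m)
v = 2.16 × 10^2 m/s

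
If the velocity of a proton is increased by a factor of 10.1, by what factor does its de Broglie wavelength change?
The wavelength decreases by a factor of 10.1.

From λ = h/(mv), the wavelength is inversely proportional to velocity:

λ ∝ 1/v

If v → 10.1v, then λ → λ/10.1

When velocity is increased by a factor of 10.1, the wavelength decreases by a factor of 10.1.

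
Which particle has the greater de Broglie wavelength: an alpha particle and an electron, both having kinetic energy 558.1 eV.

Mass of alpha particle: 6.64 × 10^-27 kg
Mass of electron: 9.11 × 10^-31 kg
The electron has the longer wavelength.

Using λ = h/√(2mKE):

For alpha particle: λ₁ = h/√(2m₁KE) = 6.08 × 10^-13 m
For electron: λ₂ = h/√(2m₂KE) = 5.19 × 10^-11 m

Since λ ∝ 1/√m at constant kinetic energy, the lighter particle has the longer wavelength.

The electron has the longer de Broglie wavelength.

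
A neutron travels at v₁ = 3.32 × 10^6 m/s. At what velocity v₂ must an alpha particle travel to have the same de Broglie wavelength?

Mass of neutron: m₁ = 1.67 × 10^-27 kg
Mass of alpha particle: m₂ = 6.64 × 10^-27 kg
v₂ = 8.35 × 10^5 m/s

For equal de Broglie wavelengths: λ₁ = λ₂

h/(m₁v₁) = h/(m₂v₂)
m₁v₁ = m₂v₂
v₂ = v₁ · (m₁/m₂)

v₂ = 3.32 × 10^6 m/s × (1.67 × 10^-27 kg / 6.64 × 10^-27 kg)
v₂ = 8.35 × 10^5 m/s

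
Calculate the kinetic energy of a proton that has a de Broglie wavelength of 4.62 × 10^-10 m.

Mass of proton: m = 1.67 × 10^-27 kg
6.16 × 10^-22 J (or 3.84 × 10^-3 eV)

From λ = h/√(2mKE), we solve for KE:

λ² = h²/(2mKE)
KE = h²/(2mλ²)
KE = (6.626 × 10^-34 J·s)² / (2 × 1.67 × 10^-27 kg × (4.62 × 10^-10 m)²)
KE = 6.16 × 10^-22 J
KE = 3.84 × 10^-3 eV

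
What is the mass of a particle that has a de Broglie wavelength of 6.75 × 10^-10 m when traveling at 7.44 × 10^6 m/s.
1.32 × 10^-31 kg

From the de Broglie relation λ = h/(mv), we solve for m:

m = h/(λv)
m = (6.626 × 10^-34 J·s) / (6.75 × 10^-10 m × 7.44 × 10^6 m/s)
m = 1.32 × 10^-31 kg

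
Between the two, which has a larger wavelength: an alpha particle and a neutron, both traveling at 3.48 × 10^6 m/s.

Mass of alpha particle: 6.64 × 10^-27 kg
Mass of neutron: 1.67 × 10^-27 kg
The neutron has the longer wavelength.

Using λ = h/(mv), since both particles have the same velocity, the wavelength depends only on mass.

For alpha particle: λ₁ = h/(m₁v) = 2.87 × 10^-14 m
For neutron: λ₂ = h/(m₂v) = 1.14 × 10^-13 m

Since λ ∝ 1/m at constant velocity, the lighter particle has the longer wavelength.

The neutron has the longer de Broglie wavelength.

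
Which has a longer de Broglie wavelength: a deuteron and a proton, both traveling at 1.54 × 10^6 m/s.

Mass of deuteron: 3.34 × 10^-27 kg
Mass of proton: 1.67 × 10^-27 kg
The proton has the longer wavelength.

Using λ = h/(mv), since both particles have the same velocity, the wavelength depends only on mass.

For deuteron: λ₁ = h/(m₁v) = 1.29 × 10^-13 m
For proton: λ₂ = h/(m₂v) = 2.58 × 10^-13 m

Since λ ∝ 1/m at constant velocity, the lighter particle has the longer wavelength.

The proton has the longer de Broglie wavelength.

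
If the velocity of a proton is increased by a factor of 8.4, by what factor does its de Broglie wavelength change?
The wavelength decreases by a factor of 8.4.

From λ = h/(mv), the wavelength is inversely proportional to velocity:

λ ∝ 1/v

If v → 8.4v, then λ → λ/8.4

When velocity is increased by a factor of 8.4, the wavelength decreases by a factor of 8.4.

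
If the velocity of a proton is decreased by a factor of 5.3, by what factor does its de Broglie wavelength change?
The wavelength increases by a factor of 5.3.

From λ = h/(mv), the wavelength is inversely proportional to velocity:

λ ∝ 1/v

If v → v/5.3, then λ → 5.3λ

When velocity is decreased by a factor of 5.3, the wavelength increases by a factor of 5.3.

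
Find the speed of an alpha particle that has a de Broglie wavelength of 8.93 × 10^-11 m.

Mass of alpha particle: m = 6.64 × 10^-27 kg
1.12 × 10^3 m/s

From the de Broglie relation λ = h/(mv), we solve for v:

v = h/(mλ)
v = (6.626 × 10^-34 J·s) / (6.64 × 10^-27 kg × 8.93 × 10^-11 m)
v = 1.12 × 10^3 m/s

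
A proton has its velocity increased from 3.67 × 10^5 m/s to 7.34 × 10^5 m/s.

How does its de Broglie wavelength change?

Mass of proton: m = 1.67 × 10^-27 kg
The wavelength decreases by a factor of 2.

Using λ = h/(mv):

Initial wavelength: λ₁ = h/(mv₁) = 1.08 × 10^-12 m
Final wavelength: λ₂ = h/(mv₂) = 5.41 × 10^-13 m

Since λ ∝ 1/v, when velocity increases by a factor of 2, the wavelength decreases by a factor of 2.

λ₂/λ₁ = v₁/v₂ = 1/2

The wavelength decreases by a factor of 2.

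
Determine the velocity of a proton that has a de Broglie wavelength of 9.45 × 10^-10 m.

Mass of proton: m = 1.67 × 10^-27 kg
4.20 × 10^2 m/s

From the de Broglie relation λ = h/(mv), we solve for v:

v = h/(mλ)
v = (6.626 × 10^-34 J·s) / (1.67 × 10^-27 kg × 9.45 × 10^-10 m)
v = 4.20 × 10^2 m/s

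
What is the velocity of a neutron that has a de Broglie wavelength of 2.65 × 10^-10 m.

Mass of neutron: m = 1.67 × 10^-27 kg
1.50 × 10^3 m/s

From the de Broglie relation λ = h/(mv), we solve for v:

v = h/(mλ)
v = (6.626 × 10^-34 J·s) / (1.67 × 10^-27 kg × 2.65 × 10^-10 m)
v = 1.50 × 10^3 m/s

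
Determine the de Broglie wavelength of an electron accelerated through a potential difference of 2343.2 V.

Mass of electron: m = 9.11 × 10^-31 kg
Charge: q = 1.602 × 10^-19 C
2.53 × 10^-11 m

When a particle is accelerated through voltage V, it gains kinetic energy KE = qV.

The de Broglie wavelength is then λ = h/√(2mqV):

λ = h/√(2mqV)
λ = (6.626 × 10^-34 J·s) / √(2 × 9.11 × 10^-31 kg × 1.602 × 10^-19 C × 2343.2 V)
λ = 2.53 × 10^-11 m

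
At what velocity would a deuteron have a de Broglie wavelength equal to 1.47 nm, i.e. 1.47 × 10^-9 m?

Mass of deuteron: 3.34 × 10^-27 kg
1.35 × 10^2 m/s

From λ = h/(mv), solve for v:

v = h/(mλ)
v = (6.626 × 10^-34 J·s) / (3.34 × 10^-27 kg × 1.47 × 10^-9 m)
v = 1.35 × 10^2 m/s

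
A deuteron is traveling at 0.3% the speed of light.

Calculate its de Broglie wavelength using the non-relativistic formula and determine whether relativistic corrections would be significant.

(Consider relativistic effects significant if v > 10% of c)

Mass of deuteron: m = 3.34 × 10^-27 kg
No, relativistic corrections are not needed.

Using the non-relativistic de Broglie formula λ = h/(mv):

v = 0.3% × c = 8.994 × 10^5 m/s

λ = h/(mv)
λ = (6.626 × 10^-34 J·s) / (3.34 × 10^-27 kg × 8.994 × 10^5 m/s)
λ = 2.21 × 10^-13 m

Since v = 0.3% of c < 10% of c, relativistic corrections are NOT significant and this non-relativistic result is a good approximation.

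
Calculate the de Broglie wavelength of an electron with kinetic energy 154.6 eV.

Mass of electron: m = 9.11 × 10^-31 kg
9.86 × 10^-11 m

Using λ = h/√(2mKE):

First convert KE to Joules: KE = 154.6 eV = 2.477 × 10^-17 J

λ = h/√(2mKE)
λ = (6.626 × 10^-34 J·s) / √(2 × 9.11 × 10^-31 kg × 2.477 × 10^-17 J)
λ = 9.86 × 10^-11 m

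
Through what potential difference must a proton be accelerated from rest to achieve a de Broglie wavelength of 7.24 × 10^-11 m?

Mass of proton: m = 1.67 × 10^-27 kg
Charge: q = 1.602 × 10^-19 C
1.57 × 10^-1 V

From λ = h/√(2mqV), we solve for V:

λ² = h²/(2mqV)
V = h²/(2mqλ²)
V = (6.626 × 10^-34 J·s)² / (2 × 1.67 × 10^-27 kg × 1.602 × 10^-19 C × (7.24 × 10^-11 m)²)
V = 1.57 × 10^-1 V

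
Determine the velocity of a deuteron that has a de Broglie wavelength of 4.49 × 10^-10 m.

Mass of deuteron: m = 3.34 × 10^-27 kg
4.42 × 10^2 m/s

From the de Broglie relation λ = h/(mv), we solve for v:

v = h/(mλ)
v = (6.626 × 10^-34 J·s) / (3.34 × 10^-27 kg × 4.49 × 10^-10 m)
v = 4.42 × 10^2 m/s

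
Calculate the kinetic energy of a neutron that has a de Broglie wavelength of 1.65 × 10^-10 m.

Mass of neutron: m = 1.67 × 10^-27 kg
4.83 × 10^-21 J (or 0.0301 eV)

From λ = h/√(2mKE), we solve for KE:

λ² = h²/(2mKE)
KE = h²/(2mλ²)
KE = (6.626 × 10^-34 J·s)² / (2 × 1.67 × 10^-27 kg × (1.65 × 10^-10 m)²)
KE = 4.83 × 10^-21 J
KE = 0.0301 eV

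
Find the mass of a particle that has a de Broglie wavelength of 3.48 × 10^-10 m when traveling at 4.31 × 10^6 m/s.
4.42 × 10^-31 kg

From the de Broglie relation λ = h/(mv), we solve for m:

m = h/(λv)
m = (6.626 × 10^-34 J·s) / (3.48 × 10^-10 m × 4.31 × 10^6 m/s)
m = 4.42 × 10^-31 kg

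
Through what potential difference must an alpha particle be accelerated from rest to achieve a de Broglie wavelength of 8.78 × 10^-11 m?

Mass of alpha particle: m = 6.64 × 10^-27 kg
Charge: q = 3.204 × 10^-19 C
1.34 × 10^-2 V

From λ = h/√(2mqV), we solve for V:

λ² = h²/(2mqV)
V = h²/(2mqλ²)
V = (6.626 × 10^-34 J·s)² / (2 × 6.64 × 10^-27 kg × 3.204 × 10^-19 C × (8.78 × 10^-11 m)²)
V = 1.34 × 10^-2 V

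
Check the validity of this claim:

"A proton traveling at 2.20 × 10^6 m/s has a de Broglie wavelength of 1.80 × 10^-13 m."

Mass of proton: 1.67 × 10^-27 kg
True

The claim is correct.

Using λ = h/(mv):
λ = (6.626 × 10^-34 J·s) / (1.67 × 10^-27 kg × 2.20 × 10^6 m/s)
λ = 1.80 × 10^-13 m

This matches the claimed value.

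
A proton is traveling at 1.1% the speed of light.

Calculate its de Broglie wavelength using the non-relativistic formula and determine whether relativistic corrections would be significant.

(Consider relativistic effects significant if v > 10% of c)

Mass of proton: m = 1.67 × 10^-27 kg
No, relativistic corrections are not needed.

Using the non-relativistic de Broglie formula λ = h/(mv):

v = 1.1% × c = 3.298 × 10^6 m/s

λ = h/(mv)
λ = (6.626 × 10^-34 J·s) / (1.67 × 10^-27 kg × 3.298 × 10^6 m/s)
λ = 1.20 × 10^-13 m

Since v = 1.1% of c < 10% of c, relativistic corrections are NOT significant and this non-relativistic result is a good approximation.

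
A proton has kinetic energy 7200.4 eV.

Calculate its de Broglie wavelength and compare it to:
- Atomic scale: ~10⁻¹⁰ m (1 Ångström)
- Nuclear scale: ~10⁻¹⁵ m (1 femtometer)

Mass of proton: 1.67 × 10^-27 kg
λ = 3.38 × 10^-13 m, which is between nuclear and atomic scales.

Using λ = h/√(2mKE):

KE = 7200.4 eV = 1.154 × 10^-15 J

λ = h/√(2mKE)
λ = (6.626 × 10^-34 J·s) / √(2 × 1.67 × 10^-27 kg × 1.154 × 10^-15 J)
λ = 3.38 × 10^-13 m

Comparison:
- Atomic scale (10⁻¹⁰ m): λ is 0.0034× this size
- Nuclear scale (10⁻¹⁵ m): λ is 3.4e+02× this size

The wavelength is between nuclear and atomic scales.

This wavelength is appropriate for probing atomic structure but too large for nuclear physics experiments.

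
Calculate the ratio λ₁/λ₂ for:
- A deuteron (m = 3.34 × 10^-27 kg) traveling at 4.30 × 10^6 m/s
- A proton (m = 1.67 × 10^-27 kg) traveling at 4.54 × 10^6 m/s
λ₁/λ₂ = 0.528

Using λ = h/(mv):

λ₁ = h/(m₁v₁) = 4.61 × 10^-14 m
λ₂ = h/(m₂v₂) = 8.74 × 10^-14 m

Ratio λ₁/λ₂ = (m₂v₂)/(m₁v₁)
         = (1.67 × 10^-27 kg × 4.54 × 10^6 m/s) / (3.34 × 10^-27 kg × 4.30 × 10^6 m/s)
         = 0.528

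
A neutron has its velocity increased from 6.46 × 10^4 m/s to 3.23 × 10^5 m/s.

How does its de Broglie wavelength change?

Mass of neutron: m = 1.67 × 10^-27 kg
The wavelength decreases by a factor of 5.

Using λ = h/(mv):

Initial wavelength: λ₁ = h/(mv₁) = 6.14 × 10^-12 m
Final wavelength: λ₂ = h/(mv₂) = 1.23 × 10^-12 m

Since λ ∝ 1/v, when velocity increases by a factor of 5, the wavelength decreases by a factor of 5.

λ₂/λ₁ = v₁/v₂ = 1/5

The wavelength decreases by a factor of 5.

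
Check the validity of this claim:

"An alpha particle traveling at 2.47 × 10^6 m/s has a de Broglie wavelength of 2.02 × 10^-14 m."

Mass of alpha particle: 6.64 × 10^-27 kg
False

The claim is incorrect.

Using λ = h/(mv):
λ = (6.626 × 10^-34 J·s) / (6.64 × 10^-27 kg × 2.47 × 10^6 m/s)
λ = 4.04 × 10^-14 m

The actual wavelength differs from the claimed 2.02 × 10^-14 m.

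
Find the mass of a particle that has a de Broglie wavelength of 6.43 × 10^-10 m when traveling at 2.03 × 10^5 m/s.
5.08 × 10^-30 kg

From the de Broglie relation λ = h/(mv), we solve for m:

m = h/(λv)
m = (6.626 × 10^-34 J·s) / (6.43 × 10^-10 m × 2.03 × 10^5 m/s)
m = 5.08 × 10^-30 kg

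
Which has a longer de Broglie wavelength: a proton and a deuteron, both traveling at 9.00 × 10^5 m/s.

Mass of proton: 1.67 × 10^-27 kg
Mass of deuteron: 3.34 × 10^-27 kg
The proton has the longer wavelength.

Using λ = h/(mv), since both particles have the same velocity, the wavelength depends only on mass.

For proton: λ₁ = h/(m₁v) = 4.41 × 10^-13 m
For deuteron: λ₂ = h/(m₂v) = 2.20 × 10^-13 m

Since λ ∝ 1/m at constant velocity, the lighter particle has the longer wavelength.

The proton has the longer de Broglie wavelength.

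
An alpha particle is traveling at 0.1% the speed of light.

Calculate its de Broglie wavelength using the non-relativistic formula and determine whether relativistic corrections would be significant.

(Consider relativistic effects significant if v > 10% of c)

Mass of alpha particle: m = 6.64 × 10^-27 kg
No, relativistic corrections are not needed.

Using the non-relativistic de Broglie formula λ = h/(mv):

v = 0.1% × c = 2.998 × 10^5 m/s

λ = h/(mv)
λ = (6.626 × 10^-34 J·s) / (6.64 × 10^-27 kg × 2.998 × 10^5 m/s)
λ = 3.33 × 10^-13 m

Since v = 0.1% of c < 10% of c, relativistic corrections are NOT significant and this non-relativistic result is a good approximation.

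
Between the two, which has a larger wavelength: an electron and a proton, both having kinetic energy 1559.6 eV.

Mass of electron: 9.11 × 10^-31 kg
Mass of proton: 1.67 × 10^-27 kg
The electron has the longer wavelength.

Using λ = h/√(2mKE):

For electron: λ₁ = h/√(2m₁KE) = 3.11 × 10^-11 m
For proton: λ₂ = h/√(2m₂KE) = 7.25 × 10^-13 m

Since λ ∝ 1/√m at constant kinetic energy, the lighter particle has the longer wavelength.

The electron has the longer de Broglie wavelength.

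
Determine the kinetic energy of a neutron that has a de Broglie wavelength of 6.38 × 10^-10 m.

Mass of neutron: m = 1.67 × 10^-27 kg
3.23 × 10^-22 J (or 2.02 × 10^-3 eV)

From λ = h/√(2mKE), we solve for KE:

λ² = h²/(2mKE)
KE = h²/(2mλ²)
KE = (6.626 × 10^-34 J·s)² / (2 × 1.67 × 10^-27 kg × (6.38 × 10^-10 m)²)
KE = 3.23 × 10^-22 J
KE = 2.02 × 10^-3 eV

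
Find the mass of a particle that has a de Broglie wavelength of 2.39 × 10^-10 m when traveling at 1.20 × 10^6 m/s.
2.31 × 10^-30 kg

From the de Broglie relation λ = h/(mv), we solve for m:

m = h/(λv)
m = (6.626 × 10^-34 J·s) / (2.39 × 10^-10 m × 1.20 × 10^6 m/s)
m = 2.31 × 10^-30 kg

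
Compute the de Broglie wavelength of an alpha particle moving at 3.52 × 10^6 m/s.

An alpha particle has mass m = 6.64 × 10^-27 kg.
2.83 × 10^-14 m

Using the de Broglie relation λ = h/(mv):

λ = h/(mv)
λ = (6.626 × 10^-34 J·s) / (6.64 × 10^-27 kg × 3.52 × 10^6 m/s)
λ = 2.83 × 10^-14 m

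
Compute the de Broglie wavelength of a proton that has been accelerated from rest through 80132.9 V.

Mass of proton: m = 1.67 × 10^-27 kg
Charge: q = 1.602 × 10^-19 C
1.01 × 10^-13 m

When a particle is accelerated through voltage V, it gains kinetic energy KE = qV.

The de Broglie wavelength is then λ = h/√(2mqV):

λ = h/√(2mqV)
λ = (6.626 × 10^-34 J·s) / √(2 × 1.67 × 10^-27 kg × 1.602 × 10^-19 C × 80132.9 V)
λ = 1.01 × 10^-13 m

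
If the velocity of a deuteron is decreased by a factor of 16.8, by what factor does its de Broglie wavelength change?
The wavelength increases by a factor of 16.8.

From λ = h/(mv), the wavelength is inversely proportional to velocity:

λ ∝ 1/v

If v → v/16.8, then λ → 16.8λ

When velocity is decreased by a factor of 16.8, the wavelength increases by a factor of 16.8.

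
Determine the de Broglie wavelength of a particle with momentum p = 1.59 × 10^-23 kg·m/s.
4.17 × 10^-11 m

Using the de Broglie relation λ = h/p:

λ = h/p
λ = (6.626 × 10^-34 J·s) / (1.59 × 10^-23 kg·m/s)
λ = 4.17 × 10^-11 m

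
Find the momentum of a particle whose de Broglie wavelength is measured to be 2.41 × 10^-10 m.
2.75 × 10^-24 kg·m/s

From the de Broglie relation λ = h/p, we solve for p:

p = h/λ
p = (6.626 × 10^-34 J·s) / (2.41 × 10^-10 m)
p = 2.75 × 10^-24 kg·m/s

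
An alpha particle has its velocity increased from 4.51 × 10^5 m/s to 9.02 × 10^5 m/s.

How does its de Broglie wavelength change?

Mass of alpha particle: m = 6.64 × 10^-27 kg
The wavelength decreases by a factor of 2.

Using λ = h/(mv):

Initial wavelength: λ₁ = h/(mv₁) = 2.21 × 10^-13 m
Final wavelength: λ₂ = h/(mv₂) = 1.11 × 10^-13 m

Since λ ∝ 1/v, when velocity increases by a factor of 2, the wavelength decreases by a factor of 2.

λ₂/λ₁ = v₁/v₂ = 1/2

The wavelength decreases by a factor of 2.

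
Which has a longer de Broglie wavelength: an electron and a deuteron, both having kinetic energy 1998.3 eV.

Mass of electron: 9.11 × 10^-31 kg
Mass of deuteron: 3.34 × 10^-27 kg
The electron has the longer wavelength.

Using λ = h/√(2mKE):

For electron: λ₁ = h/√(2m₁KE) = 2.74 × 10^-11 m
For deuteron: λ₂ = h/√(2m₂KE) = 4.53 × 10^-13 m

Since λ ∝ 1/√m at constant kinetic energy, the lighter particle has the longer wavelength.

The electron has the longer de Broglie wavelength.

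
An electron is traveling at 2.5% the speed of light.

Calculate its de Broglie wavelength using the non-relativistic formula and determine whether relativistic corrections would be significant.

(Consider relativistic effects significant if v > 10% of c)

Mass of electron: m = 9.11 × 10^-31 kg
No, relativistic corrections are not needed.

Using the non-relativistic de Broglie formula λ = h/(mv):

v = 2.5% × c = 7.495 × 10^6 m/s

λ = h/(mv)
λ = (6.626 × 10^-34 J·s) / (9.11 × 10^-31 kg × 7.495 × 10^6 m/s)
λ = 9.70 × 10^-11 m

Since v = 2.5% of c < 10% of c, relativistic corrections are NOT significant and this non-relativistic result is a good approximation.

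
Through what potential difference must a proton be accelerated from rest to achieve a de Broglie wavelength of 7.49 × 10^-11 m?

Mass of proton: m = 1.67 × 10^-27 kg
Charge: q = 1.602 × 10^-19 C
1.46 × 10^-1 V

From λ = h/√(2mqV), we solve for V:

λ² = h²/(2mqV)
V = h²/(2mqλ²)
V = (6.626 × 10^-34 J·s)² / (2 × 1.67 × 10^-27 kg × 1.602 × 10^-19 C × (7.49 × 10^-11 m)²)
V = 1.46 × 10^-1 V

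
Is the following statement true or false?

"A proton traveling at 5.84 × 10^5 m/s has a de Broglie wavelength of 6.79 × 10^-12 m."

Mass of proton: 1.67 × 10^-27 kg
False

The claim is incorrect.

Using λ = h/(mv):
λ = (6.626 × 10^-34 J·s) / (1.67 × 10^-27 kg × 5.84 × 10^5 m/s)
λ = 6.79 × 10^-13 m

The actual wavelength differs from the claimed 6.79 × 10^-12 m.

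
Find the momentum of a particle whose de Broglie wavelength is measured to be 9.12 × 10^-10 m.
7.27 × 10^-25 kg·m/s

From the de Broglie relation λ = h/p, we solve for p:

p = h/λ
p = (6.626 × 10^-34 J·s) / (9.12 × 10^-10 m)
p = 7.27 × 10^-25 kg·m/s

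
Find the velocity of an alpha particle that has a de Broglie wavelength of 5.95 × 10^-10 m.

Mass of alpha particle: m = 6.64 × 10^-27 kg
1.68 × 10^2 m/s

From the de Broglie relation λ = h/(mv), we solve for v:

v = h/(mλ)
v = (6.626 × 10^-34 J·s) / (6.64 × 10^-27 kg × 5.95 × 10^-10 m)
v = 1.68 × 10^2 m/s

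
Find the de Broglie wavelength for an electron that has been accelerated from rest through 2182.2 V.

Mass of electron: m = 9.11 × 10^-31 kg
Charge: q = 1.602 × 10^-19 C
2.63 × 10^-11 m

When a particle is accelerated through voltage V, it gains kinetic energy KE = qV.

The de Broglie wavelength is then λ = h/√(2mqV):

λ = h/√(2mqV)
λ = (6.626 × 10^-34 J·s) / √(2 × 9.11 × 10^-31 kg × 1.602 × 10^-19 C × 2182.2 V)
λ = 2.63 × 10^-11 m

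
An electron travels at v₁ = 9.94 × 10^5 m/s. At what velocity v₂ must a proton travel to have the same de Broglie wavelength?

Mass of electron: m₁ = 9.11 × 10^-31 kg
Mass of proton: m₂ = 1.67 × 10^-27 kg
v₂ = 5.42 × 10^2 m/s

For equal de Broglie wavelengths: λ₁ = λ₂

h/(m₁v₁) = h/(m₂v₂)
m₁v₁ = m₂v₂
v₂ = v₁ · (m₁/m₂)

v₂ = 9.94 × 10^5 m/s × (9.11 × 10^-31 kg / 1.67 × 10^-27 kg)
v₂ = 5.42 × 10^2 m/s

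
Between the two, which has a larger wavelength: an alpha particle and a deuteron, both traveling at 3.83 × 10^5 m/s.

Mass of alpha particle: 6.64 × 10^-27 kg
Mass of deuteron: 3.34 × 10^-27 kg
The deuteron has the longer wavelength.

Using λ = h/(mv), since both particles have the same velocity, the wavelength depends only on mass.

For alpha particle: λ₁ = h/(m₁v) = 2.61 × 10^-13 m
For deuteron: λ₂ = h/(m₂v) = 5.18 × 10^-13 m

Since λ ∝ 1/m at constant velocity, the lighter particle has the longer wavelength.

The deuteron has the longer de Broglie wavelength.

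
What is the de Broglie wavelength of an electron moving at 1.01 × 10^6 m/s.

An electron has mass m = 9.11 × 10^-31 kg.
7.20 × 10^-10 m

Using the de Broglie relation λ = h/(mv):

λ = h/(mv)
λ = (6.626 × 10^-34 J·s) / (9.11 × 10^-31 kg × 1.01 × 10^6 m/s)
λ = 7.20 × 10^-10 m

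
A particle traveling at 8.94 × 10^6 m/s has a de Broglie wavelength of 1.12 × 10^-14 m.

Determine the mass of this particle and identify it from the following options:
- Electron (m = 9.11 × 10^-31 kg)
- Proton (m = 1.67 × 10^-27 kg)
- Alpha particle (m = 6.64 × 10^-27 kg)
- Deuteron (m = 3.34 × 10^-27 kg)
The particle is an alpha particle.

From λ = h/(mv), solve for mass:

m = h/(λv)
m = (6.626 × 10^-34 J·s) / (1.12 × 10^-14 m × 8.94 × 10^6 m/s)
m = 6.62 × 10^-27 kg

Comparing with the listed masses, this is closest to an alpha particle.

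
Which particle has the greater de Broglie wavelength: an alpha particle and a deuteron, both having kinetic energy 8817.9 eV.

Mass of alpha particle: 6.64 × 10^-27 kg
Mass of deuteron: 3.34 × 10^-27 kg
The deuteron has the longer wavelength.

Using λ = h/√(2mKE):

For alpha particle: λ₁ = h/√(2m₁KE) = 1.53 × 10^-13 m
For deuteron: λ₂ = h/√(2m₂KE) = 2.16 × 10^-13 m

Since λ ∝ 1/√m at constant kinetic energy, the lighter particle has the longer wavelength.

The deuteron has the longer de Broglie wavelength.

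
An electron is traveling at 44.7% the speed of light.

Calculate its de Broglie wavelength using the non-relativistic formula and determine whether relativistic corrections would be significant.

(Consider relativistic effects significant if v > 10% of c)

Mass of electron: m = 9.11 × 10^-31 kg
Yes, relativistic corrections are needed.

Using the non-relativistic de Broglie formula λ = h/(mv):

v = 44.7% × c = 1.340 × 10^8 m/s

λ = h/(mv)
λ = (6.626 × 10^-34 J·s) / (9.11 × 10^-31 kg × 1.340 × 10^8 m/s)
λ = 5.43 × 10^-12 m

Since v = 44.7% of c > 10% of c, relativistic corrections ARE significant and the actual wavelength would differ from this non-relativistic estimate.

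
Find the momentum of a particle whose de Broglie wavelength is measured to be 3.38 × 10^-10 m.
1.96 × 10^-24 kg·m/s

From the de Broglie relation λ = h/p, we solve for p:

p = h/λ
p = (6.626 × 10^-34 J·s) / (3.38 × 10^-10 m)
p = 1.96 × 10^-24 kg·m/s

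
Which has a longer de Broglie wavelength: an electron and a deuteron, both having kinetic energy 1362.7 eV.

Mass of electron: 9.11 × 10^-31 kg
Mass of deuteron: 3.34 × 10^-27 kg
The electron has the longer wavelength.

Using λ = h/√(2mKE):

For electron: λ₁ = h/√(2m₁KE) = 3.32 × 10^-11 m
For deuteron: λ₂ = h/√(2m₂KE) = 5.49 × 10^-13 m

Since λ ∝ 1/√m at constant kinetic energy, the lighter particle has the longer wavelength.

The electron has the longer de Broglie wavelength.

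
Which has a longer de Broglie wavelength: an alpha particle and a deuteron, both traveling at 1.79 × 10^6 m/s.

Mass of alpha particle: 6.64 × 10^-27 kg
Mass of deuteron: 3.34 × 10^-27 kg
The deuteron has the longer wavelength.

Using λ = h/(mv), since both particles have the same velocity, the wavelength depends only on mass.

For alpha particle: λ₁ = h/(m₁v) = 5.57 × 10^-14 m
For deuteron: λ₂ = h/(m₂v) = 1.11 × 10^-13 m

Since λ ∝ 1/m at constant velocity, the lighter particle has the longer wavelength.

The deuteron has the longer de Broglie wavelength.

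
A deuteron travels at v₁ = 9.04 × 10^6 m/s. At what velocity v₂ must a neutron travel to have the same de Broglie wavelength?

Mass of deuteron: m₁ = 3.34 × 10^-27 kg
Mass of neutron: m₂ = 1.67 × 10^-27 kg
v₂ = 1.81 × 10^7 m/s

For equal de Broglie wavelengths: λ₁ = λ₂

h/(m₁v₁) = h/(m₂v₂)
m₁v₁ = m₂v₂
v₂ = v₁ · (m₁/m₂)

v₂ = 9.04 × 10^6 m/s × (3.34 × 10^-27 kg / 1.67 × 10^-27 kg)
v₂ = 1.81 × 10^7 m/s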